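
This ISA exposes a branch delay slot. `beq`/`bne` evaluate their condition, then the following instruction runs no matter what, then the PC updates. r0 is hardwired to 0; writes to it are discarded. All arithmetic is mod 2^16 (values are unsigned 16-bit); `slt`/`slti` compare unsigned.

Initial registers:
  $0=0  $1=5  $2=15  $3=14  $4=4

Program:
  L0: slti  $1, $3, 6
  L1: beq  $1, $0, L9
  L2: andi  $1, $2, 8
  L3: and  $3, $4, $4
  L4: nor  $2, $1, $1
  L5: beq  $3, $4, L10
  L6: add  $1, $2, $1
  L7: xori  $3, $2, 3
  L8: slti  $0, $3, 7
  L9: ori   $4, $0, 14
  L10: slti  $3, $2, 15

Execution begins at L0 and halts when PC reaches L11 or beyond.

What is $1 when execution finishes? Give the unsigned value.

8

[0] slti  $1, $3, 6  →  {$0:0, $1:0, $2:15, $3:14, $4:4}
[1] beq  $1, $0, L9  →  {$0:0, $1:0, $2:15, $3:14, $4:4}  ⟨branch taken⟩
[2] andi  $1, $2, 8  →  {$0:0, $1:8, $2:15, $3:14, $4:4}
[9] ori   $4, $0, 14  →  {$0:0, $1:8, $2:15, $3:14, $4:14}
[10] slti  $3, $2, 15  →  {$0:0, $1:8, $2:15, $3:0, $4:14}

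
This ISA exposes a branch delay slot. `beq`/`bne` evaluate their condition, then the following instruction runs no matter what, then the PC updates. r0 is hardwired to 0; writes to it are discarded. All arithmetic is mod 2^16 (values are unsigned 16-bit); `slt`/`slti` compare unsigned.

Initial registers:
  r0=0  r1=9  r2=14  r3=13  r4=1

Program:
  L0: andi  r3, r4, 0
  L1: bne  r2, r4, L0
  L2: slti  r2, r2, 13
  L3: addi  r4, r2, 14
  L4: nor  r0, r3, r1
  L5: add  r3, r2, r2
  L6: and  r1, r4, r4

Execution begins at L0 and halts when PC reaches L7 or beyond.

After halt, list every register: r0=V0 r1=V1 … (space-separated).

r0=0 r1=15 r2=1 r3=2 r4=15

[0] andi  r3, r4, 0  →  {r0:0, r1:9, r2:14, r3:0, r4:1}
[1] bne  r2, r4, L0  →  {r0:0, r1:9, r2:14, r3:0, r4:1}  ⟨branch taken⟩
[2] slti  r2, r2, 13  →  {r0:0, r1:9, r2:0, r3:0, r4:1}
[0] andi  r3, r4, 0  →  {r0:0, r1:9, r2:0, r3:0, r4:1}
[1] bne  r2, r4, L0  →  {r0:0, r1:9, r2:0, r3:0, r4:1}  ⟨branch taken⟩
[2] slti  r2, r2, 13  →  {r0:0, r1:9, r2:1, r3:0, r4:1}
[0] andi  r3, r4, 0  →  {r0:0, r1:9, r2:1, r3:0, r4:1}
[1] bne  r2, r4, L0  →  {r0:0, r1:9, r2:1, r3:0, r4:1}  ⟨branch fallthrough⟩
[2] slti  r2, r2, 13  →  {r0:0, r1:9, r2:1, r3:0, r4:1}
[3] addi  r4, r2, 14  →  {r0:0, r1:9, r2:1, r3:0, r4:15}
[4] nor  r0, r3, r1  →  {r0:0, r1:9, r2:1, r3:0, r4:15}
[5] add  r3, r2, r2  →  {r0:0, r1:9, r2:1, r3:2, r4:15}
[6] and  r1, r4, r4  →  {r0:0, r1:15, r2:1, r3:2, r4:15}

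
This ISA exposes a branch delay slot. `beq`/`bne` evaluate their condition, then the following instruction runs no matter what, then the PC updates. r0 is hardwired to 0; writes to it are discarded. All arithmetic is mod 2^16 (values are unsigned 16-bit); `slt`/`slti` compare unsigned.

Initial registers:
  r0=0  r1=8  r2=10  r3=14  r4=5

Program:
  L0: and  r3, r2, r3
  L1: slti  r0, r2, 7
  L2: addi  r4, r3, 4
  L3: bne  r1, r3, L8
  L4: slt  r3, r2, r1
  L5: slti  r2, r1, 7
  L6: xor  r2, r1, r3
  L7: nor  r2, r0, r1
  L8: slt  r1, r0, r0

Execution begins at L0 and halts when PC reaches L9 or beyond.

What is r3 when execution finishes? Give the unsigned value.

#0 and  r3, r2, r3 ; 0/8/10/10/5
#1 slti  r0, r2, 7 ; 0/8/10/10/5
#2 addi  r4, r3, 4 ; 0/8/10/10/14
#3 bne  r1, r3, L8 ; 0/8/10/10/14 ; →target
#4 slt  r3, r2, r1 ; 0/8/10/0/14
#8 slt  r1, r0, r0 ; 0/0/10/0/14

0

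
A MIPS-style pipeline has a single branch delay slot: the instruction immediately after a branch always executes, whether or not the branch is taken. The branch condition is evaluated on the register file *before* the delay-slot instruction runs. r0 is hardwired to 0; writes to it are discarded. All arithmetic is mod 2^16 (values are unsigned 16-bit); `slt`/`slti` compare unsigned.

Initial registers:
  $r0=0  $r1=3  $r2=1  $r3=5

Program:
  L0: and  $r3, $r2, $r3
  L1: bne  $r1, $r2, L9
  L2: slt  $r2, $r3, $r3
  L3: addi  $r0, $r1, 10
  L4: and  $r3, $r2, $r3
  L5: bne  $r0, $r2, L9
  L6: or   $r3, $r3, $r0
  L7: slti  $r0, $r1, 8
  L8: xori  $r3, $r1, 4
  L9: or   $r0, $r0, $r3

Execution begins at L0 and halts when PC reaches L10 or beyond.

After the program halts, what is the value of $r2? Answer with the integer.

[0] and  $r3, $r2, $r3  →  {$r0:0, $r1:3, $r2:1, $r3:1}
[1] bne  $r1, $r2, L9  →  {$r0:0, $r1:3, $r2:1, $r3:1}  ⟨branch taken⟩
[2] slt  $r2, $r3, $r3  →  {$r0:0, $r1:3, $r2:0, $r3:1}
[9] or   $r0, $r0, $r3  →  {$r0:0, $r1:3, $r2:0, $r3:1}

0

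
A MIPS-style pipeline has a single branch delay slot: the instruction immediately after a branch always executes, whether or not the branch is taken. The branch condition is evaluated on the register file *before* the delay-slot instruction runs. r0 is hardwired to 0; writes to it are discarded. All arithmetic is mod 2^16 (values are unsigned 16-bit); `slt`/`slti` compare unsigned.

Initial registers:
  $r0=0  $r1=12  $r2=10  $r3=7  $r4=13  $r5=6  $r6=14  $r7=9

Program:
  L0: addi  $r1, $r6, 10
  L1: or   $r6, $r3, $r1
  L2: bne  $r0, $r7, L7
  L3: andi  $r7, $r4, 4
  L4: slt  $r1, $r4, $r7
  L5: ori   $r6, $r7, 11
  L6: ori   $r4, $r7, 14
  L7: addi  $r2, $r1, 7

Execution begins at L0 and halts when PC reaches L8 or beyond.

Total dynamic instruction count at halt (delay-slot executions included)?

[0] addi  $r1, $r6, 10  →  {$r0:0, $r1:24, $r2:10, $r3:7, $r4:13, $r5:6, $r6:14, $r7:9}
[1] or   $r6, $r3, $r1  →  {$r0:0, $r1:24, $r2:10, $r3:7, $r4:13, $r5:6, $r6:31, $r7:9}
[2] bne  $r0, $r7, L7  →  {$r0:0, $r1:24, $r2:10, $r3:7, $r4:13, $r5:6, $r6:31, $r7:9}  ⟨branch taken⟩
[3] andi  $r7, $r4, 4  →  {$r0:0, $r1:24, $r2:10, $r3:7, $r4:13, $r5:6, $r6:31, $r7:4}
[7] addi  $r2, $r1, 7  →  {$r0:0, $r1:24, $r2:31, $r3:7, $r4:13, $r5:6, $r6:31, $r7:4}

5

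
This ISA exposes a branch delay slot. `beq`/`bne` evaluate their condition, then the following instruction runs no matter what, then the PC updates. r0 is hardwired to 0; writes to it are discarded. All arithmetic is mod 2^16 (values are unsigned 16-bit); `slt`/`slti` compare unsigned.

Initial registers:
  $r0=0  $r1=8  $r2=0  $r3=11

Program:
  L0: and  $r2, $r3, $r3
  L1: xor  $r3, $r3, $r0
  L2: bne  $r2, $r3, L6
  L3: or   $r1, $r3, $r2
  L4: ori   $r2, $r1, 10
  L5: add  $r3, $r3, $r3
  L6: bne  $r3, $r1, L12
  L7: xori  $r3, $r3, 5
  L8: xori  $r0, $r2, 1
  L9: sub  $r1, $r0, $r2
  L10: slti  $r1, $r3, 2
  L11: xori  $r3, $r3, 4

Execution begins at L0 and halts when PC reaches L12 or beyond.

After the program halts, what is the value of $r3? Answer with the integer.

#0 and  $r2, $r3, $r3 ; 0/8/11/11
#1 xor  $r3, $r3, $r0 ; 0/8/11/11
#2 bne  $r2, $r3, L6 ; 0/8/11/11 ; →fallthru
#3 or   $r1, $r3, $r2 ; 0/11/11/11
#4 ori   $r2, $r1, 10 ; 0/11/11/11
#5 add  $r3, $r3, $r3 ; 0/11/11/22
#6 bne  $r3, $r1, L12 ; 0/11/11/22 ; →target
#7 xori  $r3, $r3, 5 ; 0/11/11/19

19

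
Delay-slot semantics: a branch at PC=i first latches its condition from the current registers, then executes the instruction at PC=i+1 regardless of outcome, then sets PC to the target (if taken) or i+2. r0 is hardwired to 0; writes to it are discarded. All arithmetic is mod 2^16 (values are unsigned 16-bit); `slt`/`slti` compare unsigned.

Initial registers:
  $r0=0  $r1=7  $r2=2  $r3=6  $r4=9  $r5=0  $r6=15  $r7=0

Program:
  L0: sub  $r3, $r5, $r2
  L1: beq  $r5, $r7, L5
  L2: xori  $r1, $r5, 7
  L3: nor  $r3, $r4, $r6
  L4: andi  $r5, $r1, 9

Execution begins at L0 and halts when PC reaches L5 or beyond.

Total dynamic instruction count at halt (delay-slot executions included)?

PC=0  sub  $r3, $r5, $r2     | $r0=0 $r1=7 $r2=2 $r3=65534 $r4=9 $r5=0 $r6=15 $r7=0
PC=1  beq  $r5, $r7, L5      | $r0=0 $r1=7 $r2=2 $r3=65534 $r4=9 $r5=0 $r6=15 $r7=0  [TAKEN]
PC=2  xori  $r1, $r5, 7      | $r0=0 $r1=7 $r2=2 $r3=65534 $r4=9 $r5=0 $r6=15 $r7=0

3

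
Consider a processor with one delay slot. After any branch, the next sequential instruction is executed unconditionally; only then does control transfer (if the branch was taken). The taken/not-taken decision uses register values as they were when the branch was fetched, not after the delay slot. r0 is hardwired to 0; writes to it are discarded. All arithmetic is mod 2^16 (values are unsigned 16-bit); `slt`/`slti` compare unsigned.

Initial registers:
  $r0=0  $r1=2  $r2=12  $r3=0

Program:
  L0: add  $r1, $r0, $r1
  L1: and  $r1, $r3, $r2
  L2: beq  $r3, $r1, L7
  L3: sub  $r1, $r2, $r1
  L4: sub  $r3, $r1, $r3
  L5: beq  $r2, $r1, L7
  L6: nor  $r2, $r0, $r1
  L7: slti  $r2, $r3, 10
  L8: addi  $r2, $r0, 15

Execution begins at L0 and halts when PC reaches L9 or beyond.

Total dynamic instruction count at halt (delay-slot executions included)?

6

#0 add  $r1, $r0, $r1 ; 0/2/12/0
#1 and  $r1, $r3, $r2 ; 0/0/12/0
#2 beq  $r3, $r1, L7 ; 0/0/12/0 ; →target
#3 sub  $r1, $r2, $r1 ; 0/12/12/0
#7 slti  $r2, $r3, 10 ; 0/12/1/0
#8 addi  $r2, $r0, 15 ; 0/12/15/0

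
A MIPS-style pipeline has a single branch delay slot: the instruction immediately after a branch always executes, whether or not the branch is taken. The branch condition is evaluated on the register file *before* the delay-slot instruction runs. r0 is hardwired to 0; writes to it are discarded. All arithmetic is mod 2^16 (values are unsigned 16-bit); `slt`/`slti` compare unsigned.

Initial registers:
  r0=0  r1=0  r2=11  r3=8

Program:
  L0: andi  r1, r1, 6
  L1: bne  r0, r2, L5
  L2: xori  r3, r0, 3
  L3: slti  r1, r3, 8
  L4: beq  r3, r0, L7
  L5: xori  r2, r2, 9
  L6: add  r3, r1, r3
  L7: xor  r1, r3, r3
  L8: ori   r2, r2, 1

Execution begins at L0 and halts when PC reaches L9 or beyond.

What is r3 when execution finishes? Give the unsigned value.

3

[0] andi  r1, r1, 6  →  {r0:0, r1:0, r2:11, r3:8}
[1] bne  r0, r2, L5  →  {r0:0, r1:0, r2:11, r3:8}  ⟨branch taken⟩
[2] xori  r3, r0, 3  →  {r0:0, r1:0, r2:11, r3:3}
[5] xori  r2, r2, 9  →  {r0:0, r1:0, r2:2, r3:3}
[6] add  r3, r1, r3  →  {r0:0, r1:0, r2:2, r3:3}
[7] xor  r1, r3, r3  →  {r0:0, r1:0, r2:2, r3:3}
[8] ori   r2, r2, 1  →  {r0:0, r1:0, r2:3, r3:3}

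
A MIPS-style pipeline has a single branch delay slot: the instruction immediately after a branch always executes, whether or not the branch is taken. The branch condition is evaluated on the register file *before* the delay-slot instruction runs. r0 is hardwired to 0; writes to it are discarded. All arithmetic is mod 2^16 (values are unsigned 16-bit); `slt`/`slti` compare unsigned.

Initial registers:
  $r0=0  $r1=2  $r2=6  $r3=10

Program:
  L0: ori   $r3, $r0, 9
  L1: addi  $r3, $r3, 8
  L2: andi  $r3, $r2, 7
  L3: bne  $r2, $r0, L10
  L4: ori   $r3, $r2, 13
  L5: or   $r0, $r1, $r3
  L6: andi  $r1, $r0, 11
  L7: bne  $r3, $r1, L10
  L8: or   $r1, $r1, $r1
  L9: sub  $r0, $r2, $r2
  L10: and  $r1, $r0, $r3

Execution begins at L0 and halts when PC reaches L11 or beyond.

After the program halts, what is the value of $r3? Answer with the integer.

15

#0 ori   $r3, $r0, 9 ; 0/2/6/9
#1 addi  $r3, $r3, 8 ; 0/2/6/17
#2 andi  $r3, $r2, 7 ; 0/2/6/6
#3 bne  $r2, $r0, L10 ; 0/2/6/6 ; →target
#4 ori   $r3, $r2, 13 ; 0/2/6/15
#10 and  $r1, $r0, $r3 ; 0/0/6/15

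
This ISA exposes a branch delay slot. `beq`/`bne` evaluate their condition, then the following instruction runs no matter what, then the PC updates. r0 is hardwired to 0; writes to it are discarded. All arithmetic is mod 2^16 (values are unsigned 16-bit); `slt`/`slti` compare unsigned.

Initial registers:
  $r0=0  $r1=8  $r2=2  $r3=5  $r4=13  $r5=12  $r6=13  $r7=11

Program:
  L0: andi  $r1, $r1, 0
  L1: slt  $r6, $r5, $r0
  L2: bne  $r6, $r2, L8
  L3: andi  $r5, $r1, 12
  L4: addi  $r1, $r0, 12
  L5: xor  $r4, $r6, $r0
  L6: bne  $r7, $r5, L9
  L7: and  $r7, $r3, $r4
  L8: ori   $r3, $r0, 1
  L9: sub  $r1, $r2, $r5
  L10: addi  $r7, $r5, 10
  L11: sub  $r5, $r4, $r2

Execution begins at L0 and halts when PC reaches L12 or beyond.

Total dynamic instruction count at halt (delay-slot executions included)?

  step pc=0: andi  $r1, $r1, 0  regs=(0,0,2,5,13,12,13,11)
  step pc=1: slt  $r6, $r5, $r0  regs=(0,0,2,5,13,12,0,11)
  step pc=2: bne  $r6, $r2, L8  cond=T  regs=(0,0,2,5,13,12,0,11)
  step pc=3: andi  $r5, $r1, 12  regs=(0,0,2,5,13,0,0,11)
  step pc=8: ori   $r3, $r0, 1  regs=(0,0,2,1,13,0,0,11)
  step pc=9: sub  $r1, $r2, $r5  regs=(0,2,2,1,13,0,0,11)
  step pc=10: addi  $r7, $r5, 10  regs=(0,2,2,1,13,0,0,10)
  step pc=11: sub  $r5, $r4, $r2  regs=(0,2,2,1,13,11,0,10)

8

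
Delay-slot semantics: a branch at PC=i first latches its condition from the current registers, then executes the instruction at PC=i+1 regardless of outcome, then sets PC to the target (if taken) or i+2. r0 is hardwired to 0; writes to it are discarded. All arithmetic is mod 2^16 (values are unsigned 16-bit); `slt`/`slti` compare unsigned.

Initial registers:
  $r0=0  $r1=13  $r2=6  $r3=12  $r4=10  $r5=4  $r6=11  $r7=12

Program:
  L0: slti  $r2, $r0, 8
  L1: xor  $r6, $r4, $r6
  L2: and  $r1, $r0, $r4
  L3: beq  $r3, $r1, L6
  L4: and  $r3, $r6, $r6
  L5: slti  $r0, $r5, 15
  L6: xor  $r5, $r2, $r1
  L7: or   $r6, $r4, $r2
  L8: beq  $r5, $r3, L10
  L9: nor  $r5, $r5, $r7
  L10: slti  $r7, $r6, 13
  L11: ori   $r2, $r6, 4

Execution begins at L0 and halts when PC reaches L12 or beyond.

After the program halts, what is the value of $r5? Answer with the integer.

[0] slti  $r2, $r0, 8  →  {$r0:0, $r1:13, $r2:1, $r3:12, $r4:10, $r5:4, $r6:11, $r7:12}
[1] xor  $r6, $r4, $r6  →  {$r0:0, $r1:13, $r2:1, $r3:12, $r4:10, $r5:4, $r6:1, $r7:12}
[2] and  $r1, $r0, $r4  →  {$r0:0, $r1:0, $r2:1, $r3:12, $r4:10, $r5:4, $r6:1, $r7:12}
[3] beq  $r3, $r1, L6  →  {$r0:0, $r1:0, $r2:1, $r3:12, $r4:10, $r5:4, $r6:1, $r7:12}  ⟨branch fallthrough⟩
[4] and  $r3, $r6, $r6  →  {$r0:0, $r1:0, $r2:1, $r3:1, $r4:10, $r5:4, $r6:1, $r7:12}
[5] slti  $r0, $r5, 15  →  {$r0:0, $r1:0, $r2:1, $r3:1, $r4:10, $r5:4, $r6:1, $r7:12}
[6] xor  $r5, $r2, $r1  →  {$r0:0, $r1:0, $r2:1, $r3:1, $r4:10, $r5:1, $r6:1, $r7:12}
[7] or   $r6, $r4, $r2  →  {$r0:0, $r1:0, $r2:1, $r3:1, $r4:10, $r5:1, $r6:11, $r7:12}
[8] beq  $r5, $r3, L10  →  {$r0:0, $r1:0, $r2:1, $r3:1, $r4:10, $r5:1, $r6:11, $r7:12}  ⟨branch taken⟩
[9] nor  $r5, $r5, $r7  →  {$r0:0, $r1:0, $r2:1, $r3:1, $r4:10, $r5:65522, $r6:11, $r7:12}
[10] slti  $r7, $r6, 13  →  {$r0:0, $r1:0, $r2:1, $r3:1, $r4:10, $r5:65522, $r6:11, $r7:1}
[11] ori   $r2, $r6, 4  →  {$r0:0, $r1:0, $r2:15, $r3:1, $r4:10, $r5:65522, $r6:11, $r7:1}

65522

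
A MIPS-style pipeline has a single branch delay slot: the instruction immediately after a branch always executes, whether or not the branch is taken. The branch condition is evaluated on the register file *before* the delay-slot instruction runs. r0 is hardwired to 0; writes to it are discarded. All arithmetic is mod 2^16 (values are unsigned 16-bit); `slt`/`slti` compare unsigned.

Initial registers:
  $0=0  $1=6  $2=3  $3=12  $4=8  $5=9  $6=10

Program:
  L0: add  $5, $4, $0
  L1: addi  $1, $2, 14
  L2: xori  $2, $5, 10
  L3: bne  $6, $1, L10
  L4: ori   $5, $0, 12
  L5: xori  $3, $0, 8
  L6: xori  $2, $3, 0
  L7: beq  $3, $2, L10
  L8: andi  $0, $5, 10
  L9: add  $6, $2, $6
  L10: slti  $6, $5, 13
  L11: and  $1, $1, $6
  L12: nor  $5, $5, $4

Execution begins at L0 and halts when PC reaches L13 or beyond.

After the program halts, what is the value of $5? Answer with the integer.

  step pc=0: add  $5, $4, $0  regs=(0,6,3,12,8,8,10)
  step pc=1: addi  $1, $2, 14  regs=(0,17,3,12,8,8,10)
  step pc=2: xori  $2, $5, 10  regs=(0,17,2,12,8,8,10)
  step pc=3: bne  $6, $1, L10  cond=T  regs=(0,17,2,12,8,8,10)
  step pc=4: ori   $5, $0, 12  regs=(0,17,2,12,8,12,10)
  step pc=10: slti  $6, $5, 13  regs=(0,17,2,12,8,12,1)
  step pc=11: and  $1, $1, $6  regs=(0,1,2,12,8,12,1)
  step pc=12: nor  $5, $5, $4  regs=(0,1,2,12,8,65523,1)

65523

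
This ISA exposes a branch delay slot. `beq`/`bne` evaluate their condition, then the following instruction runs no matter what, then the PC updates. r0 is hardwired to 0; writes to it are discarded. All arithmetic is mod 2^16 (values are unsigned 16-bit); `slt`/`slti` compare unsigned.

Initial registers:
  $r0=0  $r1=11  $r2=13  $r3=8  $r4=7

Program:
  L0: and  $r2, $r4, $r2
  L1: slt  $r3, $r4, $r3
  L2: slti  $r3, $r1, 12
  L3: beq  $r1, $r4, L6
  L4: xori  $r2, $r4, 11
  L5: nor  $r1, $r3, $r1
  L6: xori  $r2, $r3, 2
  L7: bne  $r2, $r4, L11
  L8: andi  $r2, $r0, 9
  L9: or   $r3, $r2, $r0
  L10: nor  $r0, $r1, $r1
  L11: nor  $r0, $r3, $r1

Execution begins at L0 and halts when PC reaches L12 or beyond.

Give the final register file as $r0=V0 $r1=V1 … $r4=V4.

  step pc=0: and  $r2, $r4, $r2  regs=(0,11,5,8,7)
  step pc=1: slt  $r3, $r4, $r3  regs=(0,11,5,1,7)
  step pc=2: slti  $r3, $r1, 12  regs=(0,11,5,1,7)
  step pc=3: beq  $r1, $r4, L6  cond=F  regs=(0,11,5,1,7)
  step pc=4: xori  $r2, $r4, 11  regs=(0,11,12,1,7)
  step pc=5: nor  $r1, $r3, $r1  regs=(0,65524,12,1,7)
  step pc=6: xori  $r2, $r3, 2  regs=(0,65524,3,1,7)
  step pc=7: bne  $r2, $r4, L11  cond=T  regs=(0,65524,3,1,7)
  step pc=8: andi  $r2, $r0, 9  regs=(0,65524,0,1,7)
  step pc=11: nor  $r0, $r3, $r1  regs=(0,65524,0,1,7)

$r0=0 $r1=65524 $r2=0 $r3=1 $r4=7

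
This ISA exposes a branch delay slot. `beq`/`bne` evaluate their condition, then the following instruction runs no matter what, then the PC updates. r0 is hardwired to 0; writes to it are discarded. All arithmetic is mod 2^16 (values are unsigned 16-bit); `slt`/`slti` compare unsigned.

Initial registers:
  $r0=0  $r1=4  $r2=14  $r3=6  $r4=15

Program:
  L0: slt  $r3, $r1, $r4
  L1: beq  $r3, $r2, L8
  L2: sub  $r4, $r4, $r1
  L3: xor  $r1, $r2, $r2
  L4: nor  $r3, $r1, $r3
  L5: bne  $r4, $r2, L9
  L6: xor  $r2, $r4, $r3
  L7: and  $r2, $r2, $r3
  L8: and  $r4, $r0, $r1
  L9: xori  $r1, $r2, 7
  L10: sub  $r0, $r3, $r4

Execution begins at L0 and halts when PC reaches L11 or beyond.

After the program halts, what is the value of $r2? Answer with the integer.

PC=0  slt  $r3, $r1, $r4     | $r0=0 $r1=4 $r2=14 $r3=1 $r4=15
PC=1  beq  $r3, $r2, L8      | $r0=0 $r1=4 $r2=14 $r3=1 $r4=15  [not taken]
PC=2  sub  $r4, $r4, $r1     | $r0=0 $r1=4 $r2=14 $r3=1 $r4=11
PC=3  xor  $r1, $r2, $r2     | $r0=0 $r1=0 $r2=14 $r3=1 $r4=11
PC=4  nor  $r3, $r1, $r3     | $r0=0 $r1=0 $r2=14 $r3=65534 $r4=11
PC=5  bne  $r4, $r2, L9      | $r0=0 $r1=0 $r2=14 $r3=65534 $r4=11  [TAKEN]
PC=6  xor  $r2, $r4, $r3     | $r0=0 $r1=0 $r2=65525 $r3=65534 $r4=11
PC=9  xori  $r1, $r2, 7      | $r0=0 $r1=65522 $r2=65525 $r3=65534 $r4=11
PC=10 sub  $r0, $r3, $r4     | $r0=0 $r1=65522 $r2=65525 $r3=65534 $r4=11

65525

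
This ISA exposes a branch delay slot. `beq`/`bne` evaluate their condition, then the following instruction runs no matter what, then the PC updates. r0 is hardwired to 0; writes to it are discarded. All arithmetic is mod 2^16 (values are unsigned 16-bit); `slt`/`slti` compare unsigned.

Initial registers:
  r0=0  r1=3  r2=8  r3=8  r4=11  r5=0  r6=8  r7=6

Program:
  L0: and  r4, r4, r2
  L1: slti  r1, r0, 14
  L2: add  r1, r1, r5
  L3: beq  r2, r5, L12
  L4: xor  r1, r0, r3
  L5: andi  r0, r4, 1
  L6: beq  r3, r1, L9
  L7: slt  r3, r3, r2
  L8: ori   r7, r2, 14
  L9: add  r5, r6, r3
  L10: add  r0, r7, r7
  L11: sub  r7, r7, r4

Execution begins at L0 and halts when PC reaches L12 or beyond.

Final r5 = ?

[0] and  r4, r4, r2  →  {r0:0, r1:3, r2:8, r3:8, r4:8, r5:0, r6:8, r7:6}
[1] slti  r1, r0, 14  →  {r0:0, r1:1, r2:8, r3:8, r4:8, r5:0, r6:8, r7:6}
[2] add  r1, r1, r5  →  {r0:0, r1:1, r2:8, r3:8, r4:8, r5:0, r6:8, r7:6}
[3] beq  r2, r5, L12  →  {r0:0, r1:1, r2:8, r3:8, r4:8, r5:0, r6:8, r7:6}  ⟨branch fallthrough⟩
[4] xor  r1, r0, r3  →  {r0:0, r1:8, r2:8, r3:8, r4:8, r5:0, r6:8, r7:6}
[5] andi  r0, r4, 1  →  {r0:0, r1:8, r2:8, r3:8, r4:8, r5:0, r6:8, r7:6}
[6] beq  r3, r1, L9  →  {r0:0, r1:8, r2:8, r3:8, r4:8, r5:0, r6:8, r7:6}  ⟨branch taken⟩
[7] slt  r3, r3, r2  →  {r0:0, r1:8, r2:8, r3:0, r4:8, r5:0, r6:8, r7:6}
[9] add  r5, r6, r3  →  {r0:0, r1:8, r2:8, r3:0, r4:8, r5:8, r6:8, r7:6}
[10] add  r0, r7, r7  →  {r0:0, r1:8, r2:8, r3:0, r4:8, r5:8, r6:8, r7:6}
[11] sub  r7, r7, r4  →  {r0:0, r1:8, r2:8, r3:0, r4:8, r5:8, r6:8, r7:65534}

8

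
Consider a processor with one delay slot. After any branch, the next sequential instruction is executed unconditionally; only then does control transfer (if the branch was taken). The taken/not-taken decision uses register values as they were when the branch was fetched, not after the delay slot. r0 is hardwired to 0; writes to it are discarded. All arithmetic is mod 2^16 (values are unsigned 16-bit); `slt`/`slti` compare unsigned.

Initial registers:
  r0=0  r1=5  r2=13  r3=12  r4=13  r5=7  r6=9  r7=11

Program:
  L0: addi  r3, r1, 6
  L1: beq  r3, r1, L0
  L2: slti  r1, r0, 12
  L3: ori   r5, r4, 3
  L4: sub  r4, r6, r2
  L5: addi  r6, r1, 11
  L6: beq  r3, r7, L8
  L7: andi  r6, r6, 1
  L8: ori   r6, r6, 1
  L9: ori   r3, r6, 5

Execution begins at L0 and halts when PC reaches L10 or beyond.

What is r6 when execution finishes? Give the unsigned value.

#0 addi  r3, r1, 6 ; 0/5/13/11/13/7/9/11
#1 beq  r3, r1, L0 ; 0/5/13/11/13/7/9/11 ; →fallthru
#2 slti  r1, r0, 12 ; 0/1/13/11/13/7/9/11
#3 ori   r5, r4, 3 ; 0/1/13/11/13/15/9/11
#4 sub  r4, r6, r2 ; 0/1/13/11/65532/15/9/11
#5 addi  r6, r1, 11 ; 0/1/13/11/65532/15/12/11
#6 beq  r3, r7, L8 ; 0/1/13/11/65532/15/12/11 ; →target
#7 andi  r6, r6, 1 ; 0/1/13/11/65532/15/0/11
#8 ori   r6, r6, 1 ; 0/1/13/11/65532/15/1/11
#9 ori   r3, r6, 5 ; 0/1/13/5/65532/15/1/11

1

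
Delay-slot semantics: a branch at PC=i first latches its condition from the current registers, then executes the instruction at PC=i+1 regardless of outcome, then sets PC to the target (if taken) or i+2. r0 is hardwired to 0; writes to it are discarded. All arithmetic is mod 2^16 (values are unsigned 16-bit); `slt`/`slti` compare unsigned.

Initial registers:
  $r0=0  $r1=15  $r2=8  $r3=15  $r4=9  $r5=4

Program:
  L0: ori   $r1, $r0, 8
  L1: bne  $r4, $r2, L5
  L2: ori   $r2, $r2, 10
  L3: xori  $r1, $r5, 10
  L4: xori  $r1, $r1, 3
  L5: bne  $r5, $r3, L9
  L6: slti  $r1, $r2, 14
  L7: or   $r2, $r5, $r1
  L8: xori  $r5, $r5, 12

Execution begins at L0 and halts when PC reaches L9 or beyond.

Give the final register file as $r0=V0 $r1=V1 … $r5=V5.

#0 ori   $r1, $r0, 8 ; 0/8/8/15/9/4
#1 bne  $r4, $r2, L5 ; 0/8/8/15/9/4 ; →target
#2 ori   $r2, $r2, 10 ; 0/8/10/15/9/4
#5 bne  $r5, $r3, L9 ; 0/8/10/15/9/4 ; →target
#6 slti  $r1, $r2, 14 ; 0/1/10/15/9/4

$r0=0 $r1=1 $r2=10 $r3=15 $r4=9 $r5=4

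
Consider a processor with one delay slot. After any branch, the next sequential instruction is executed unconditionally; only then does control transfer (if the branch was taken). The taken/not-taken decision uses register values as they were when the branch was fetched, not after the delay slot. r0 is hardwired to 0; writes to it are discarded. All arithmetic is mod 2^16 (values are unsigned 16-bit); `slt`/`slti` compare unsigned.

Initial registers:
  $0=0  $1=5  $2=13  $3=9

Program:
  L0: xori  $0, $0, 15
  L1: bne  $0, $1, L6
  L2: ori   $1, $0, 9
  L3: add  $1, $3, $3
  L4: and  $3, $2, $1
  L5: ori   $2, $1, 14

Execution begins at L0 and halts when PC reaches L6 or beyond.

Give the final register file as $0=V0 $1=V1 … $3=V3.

  step pc=0: xori  $0, $0, 15  regs=(0,5,13,9)
  step pc=1: bne  $0, $1, L6  cond=T  regs=(0,5,13,9)
  step pc=2: ori   $1, $0, 9  regs=(0,9,13,9)

$0=0 $1=9 $2=13 $3=9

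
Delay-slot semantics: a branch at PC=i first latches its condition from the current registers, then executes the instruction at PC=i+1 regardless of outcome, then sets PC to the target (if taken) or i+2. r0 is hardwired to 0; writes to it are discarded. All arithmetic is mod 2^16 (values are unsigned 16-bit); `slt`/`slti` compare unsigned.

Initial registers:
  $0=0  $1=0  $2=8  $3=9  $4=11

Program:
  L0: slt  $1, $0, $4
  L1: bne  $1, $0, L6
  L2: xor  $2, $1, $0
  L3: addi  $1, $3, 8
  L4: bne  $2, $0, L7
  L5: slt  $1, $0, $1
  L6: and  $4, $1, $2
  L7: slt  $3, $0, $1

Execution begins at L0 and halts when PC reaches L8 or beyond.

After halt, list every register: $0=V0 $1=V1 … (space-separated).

  step pc=0: slt  $1, $0, $4  regs=(0,1,8,9,11)
  step pc=1: bne  $1, $0, L6  cond=T  regs=(0,1,8,9,11)
  step pc=2: xor  $2, $1, $0  regs=(0,1,1,9,11)
  step pc=6: and  $4, $1, $2  regs=(0,1,1,9,1)
  step pc=7: slt  $3, $0, $1  regs=(0,1,1,1,1)

$0=0 $1=1 $2=1 $3=1 $4=1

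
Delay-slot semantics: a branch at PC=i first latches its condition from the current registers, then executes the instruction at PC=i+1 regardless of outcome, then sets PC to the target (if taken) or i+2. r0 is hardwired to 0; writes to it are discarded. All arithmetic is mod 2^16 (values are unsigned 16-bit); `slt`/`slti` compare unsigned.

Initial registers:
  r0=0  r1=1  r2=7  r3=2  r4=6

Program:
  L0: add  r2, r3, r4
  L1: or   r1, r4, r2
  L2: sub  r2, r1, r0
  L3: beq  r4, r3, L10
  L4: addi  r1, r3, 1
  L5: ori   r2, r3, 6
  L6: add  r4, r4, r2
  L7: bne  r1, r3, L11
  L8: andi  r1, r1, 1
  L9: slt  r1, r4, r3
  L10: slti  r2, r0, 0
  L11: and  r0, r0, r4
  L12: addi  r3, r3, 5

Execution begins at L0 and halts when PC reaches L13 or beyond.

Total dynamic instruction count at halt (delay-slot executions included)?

11

  step pc=0: add  r2, r3, r4  regs=(0,1,8,2,6)
  step pc=1: or   r1, r4, r2  regs=(0,14,8,2,6)
  step pc=2: sub  r2, r1, r0  regs=(0,14,14,2,6)
  step pc=3: beq  r4, r3, L10  cond=F  regs=(0,14,14,2,6)
  step pc=4: addi  r1, r3, 1  regs=(0,3,14,2,6)
  step pc=5: ori   r2, r3, 6  regs=(0,3,6,2,6)
  step pc=6: add  r4, r4, r2  regs=(0,3,6,2,12)
  step pc=7: bne  r1, r3, L11  cond=T  regs=(0,3,6,2,12)
  step pc=8: andi  r1, r1, 1  regs=(0,1,6,2,12)
  step pc=11: and  r0, r0, r4  regs=(0,1,6,2,12)
  step pc=12: addi  r3, r3, 5  regs=(0,1,6,7,12)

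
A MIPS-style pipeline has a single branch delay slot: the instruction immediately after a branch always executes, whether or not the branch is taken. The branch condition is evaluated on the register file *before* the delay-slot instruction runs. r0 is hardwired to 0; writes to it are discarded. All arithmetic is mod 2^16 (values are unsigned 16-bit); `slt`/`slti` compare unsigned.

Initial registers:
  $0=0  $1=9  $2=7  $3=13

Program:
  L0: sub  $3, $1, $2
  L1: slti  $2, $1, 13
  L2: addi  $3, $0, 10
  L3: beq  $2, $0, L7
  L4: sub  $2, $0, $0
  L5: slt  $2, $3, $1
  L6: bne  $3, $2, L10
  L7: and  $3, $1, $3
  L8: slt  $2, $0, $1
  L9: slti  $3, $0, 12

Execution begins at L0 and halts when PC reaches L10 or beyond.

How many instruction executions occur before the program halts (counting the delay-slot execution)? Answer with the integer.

[0] sub  $3, $1, $2  →  {$0:0, $1:9, $2:7, $3:2}
[1] slti  $2, $1, 13  →  {$0:0, $1:9, $2:1, $3:2}
[2] addi  $3, $0, 10  →  {$0:0, $1:9, $2:1, $3:10}
[3] beq  $2, $0, L7  →  {$0:0, $1:9, $2:1, $3:10}  ⟨branch fallthrough⟩
[4] sub  $2, $0, $0  →  {$0:0, $1:9, $2:0, $3:10}
[5] slt  $2, $3, $1  →  {$0:0, $1:9, $2:0, $3:10}
[6] bne  $3, $2, L10  →  {$0:0, $1:9, $2:0, $3:10}  ⟨branch taken⟩
[7] and  $3, $1, $3  →  {$0:0, $1:9, $2:0, $3:8}

8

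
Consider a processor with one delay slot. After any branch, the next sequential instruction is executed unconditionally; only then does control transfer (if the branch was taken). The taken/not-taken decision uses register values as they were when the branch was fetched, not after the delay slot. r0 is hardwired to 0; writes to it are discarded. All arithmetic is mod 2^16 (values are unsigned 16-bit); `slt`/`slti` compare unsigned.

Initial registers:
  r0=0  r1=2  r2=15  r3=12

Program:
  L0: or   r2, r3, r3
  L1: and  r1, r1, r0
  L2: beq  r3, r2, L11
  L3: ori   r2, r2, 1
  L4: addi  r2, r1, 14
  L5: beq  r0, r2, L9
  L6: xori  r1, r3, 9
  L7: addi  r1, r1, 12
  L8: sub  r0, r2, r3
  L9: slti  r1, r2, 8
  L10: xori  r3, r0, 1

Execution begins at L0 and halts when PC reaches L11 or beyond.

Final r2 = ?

  step pc=0: or   r2, r3, r3  regs=(0,2,12,12)
  step pc=1: and  r1, r1, r0  regs=(0,0,12,12)
  step pc=2: beq  r3, r2, L11  cond=T  regs=(0,0,12,12)
  step pc=3: ori   r2, r2, 1  regs=(0,0,13,12)

13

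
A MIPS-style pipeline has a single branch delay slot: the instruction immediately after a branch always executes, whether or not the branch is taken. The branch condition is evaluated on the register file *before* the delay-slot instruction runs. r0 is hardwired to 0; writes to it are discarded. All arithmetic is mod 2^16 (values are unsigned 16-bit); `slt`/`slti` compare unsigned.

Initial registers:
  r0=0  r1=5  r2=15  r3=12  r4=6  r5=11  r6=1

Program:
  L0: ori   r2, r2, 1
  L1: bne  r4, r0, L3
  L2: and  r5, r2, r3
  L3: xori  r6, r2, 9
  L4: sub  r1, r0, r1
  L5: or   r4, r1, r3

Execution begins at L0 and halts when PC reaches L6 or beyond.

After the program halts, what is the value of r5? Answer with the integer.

PC=0  ori   r2, r2, 1        | r0=0 r1=5 r2=15 r3=12 r4=6 r5=11 r6=1
PC=1  bne  r4, r0, L3        | r0=0 r1=5 r2=15 r3=12 r4=6 r5=11 r6=1  [TAKEN]
PC=2  and  r5, r2, r3        | r0=0 r1=5 r2=15 r3=12 r4=6 r5=12 r6=1
PC=3  xori  r6, r2, 9        | r0=0 r1=5 r2=15 r3=12 r4=6 r5=12 r6=6
PC=4  sub  r1, r0, r1        | r0=0 r1=65531 r2=15 r3=12 r4=6 r5=12 r6=6
PC=5  or   r4, r1, r3        | r0=0 r1=65531 r2=15 r3=12 r4=65535 r5=12 r6=6

12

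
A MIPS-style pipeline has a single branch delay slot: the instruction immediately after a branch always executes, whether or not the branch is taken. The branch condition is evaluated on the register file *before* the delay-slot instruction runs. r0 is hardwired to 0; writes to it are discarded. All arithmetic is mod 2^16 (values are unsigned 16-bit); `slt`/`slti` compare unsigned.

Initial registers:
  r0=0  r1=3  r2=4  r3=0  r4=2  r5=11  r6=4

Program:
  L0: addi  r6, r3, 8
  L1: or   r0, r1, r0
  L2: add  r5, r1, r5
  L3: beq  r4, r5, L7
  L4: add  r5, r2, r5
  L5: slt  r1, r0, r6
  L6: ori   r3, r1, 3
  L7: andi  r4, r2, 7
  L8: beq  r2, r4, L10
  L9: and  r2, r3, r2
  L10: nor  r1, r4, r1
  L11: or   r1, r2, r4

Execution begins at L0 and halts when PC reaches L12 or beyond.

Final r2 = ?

PC=0  addi  r6, r3, 8        | r0=0 r1=3 r2=4 r3=0 r4=2 r5=11 r6=8
PC=1  or   r0, r1, r0        | r0=0 r1=3 r2=4 r3=0 r4=2 r5=11 r6=8
PC=2  add  r5, r1, r5        | r0=0 r1=3 r2=4 r3=0 r4=2 r5=14 r6=8
PC=3  beq  r4, r5, L7        | r0=0 r1=3 r2=4 r3=0 r4=2 r5=14 r6=8  [not taken]
PC=4  add  r5, r2, r5        | r0=0 r1=3 r2=4 r3=0 r4=2 r5=18 r6=8
PC=5  slt  r1, r0, r6        | r0=0 r1=1 r2=4 r3=0 r4=2 r5=18 r6=8
PC=6  ori   r3, r1, 3        | r0=0 r1=1 r2=4 r3=3 r4=2 r5=18 r6=8
PC=7  andi  r4, r2, 7        | r0=0 r1=1 r2=4 r3=3 r4=4 r5=18 r6=8
PC=8  beq  r2, r4, L10       | r0=0 r1=1 r2=4 r3=3 r4=4 r5=18 r6=8  [TAKEN]
PC=9  and  r2, r3, r2        | r0=0 r1=1 r2=0 r3=3 r4=4 r5=18 r6=8
PC=10 nor  r1, r4, r1        | r0=0 r1=65530 r2=0 r3=3 r4=4 r5=18 r6=8
PC=11 or   r1, r2, r4        | r0=0 r1=4 r2=0 r3=3 r4=4 r5=18 r6=8

0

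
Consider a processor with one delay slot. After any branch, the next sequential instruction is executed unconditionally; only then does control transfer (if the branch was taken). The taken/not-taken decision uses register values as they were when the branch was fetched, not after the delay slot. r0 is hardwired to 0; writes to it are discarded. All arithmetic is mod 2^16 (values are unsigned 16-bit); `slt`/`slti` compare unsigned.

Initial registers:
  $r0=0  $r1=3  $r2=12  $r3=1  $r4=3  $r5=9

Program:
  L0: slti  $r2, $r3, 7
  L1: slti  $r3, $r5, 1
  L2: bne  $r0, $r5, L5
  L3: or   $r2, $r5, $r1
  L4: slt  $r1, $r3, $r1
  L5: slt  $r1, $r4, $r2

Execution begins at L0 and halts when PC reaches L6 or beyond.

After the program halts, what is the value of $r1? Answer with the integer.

1

PC=0  slti  $r2, $r3, 7      | $r0=0 $r1=3 $r2=1 $r3=1 $r4=3 $r5=9
PC=1  slti  $r3, $r5, 1      | $r0=0 $r1=3 $r2=1 $r3=0 $r4=3 $r5=9
PC=2  bne  $r0, $r5, L5      | $r0=0 $r1=3 $r2=1 $r3=0 $r4=3 $r5=9  [TAKEN]
PC=3  or   $r2, $r5, $r1     | $r0=0 $r1=3 $r2=11 $r3=0 $r4=3 $r5=9
PC=5  slt  $r1, $r4, $r2     | $r0=0 $r1=1 $r2=11 $r3=0 $r4=3 $r5=9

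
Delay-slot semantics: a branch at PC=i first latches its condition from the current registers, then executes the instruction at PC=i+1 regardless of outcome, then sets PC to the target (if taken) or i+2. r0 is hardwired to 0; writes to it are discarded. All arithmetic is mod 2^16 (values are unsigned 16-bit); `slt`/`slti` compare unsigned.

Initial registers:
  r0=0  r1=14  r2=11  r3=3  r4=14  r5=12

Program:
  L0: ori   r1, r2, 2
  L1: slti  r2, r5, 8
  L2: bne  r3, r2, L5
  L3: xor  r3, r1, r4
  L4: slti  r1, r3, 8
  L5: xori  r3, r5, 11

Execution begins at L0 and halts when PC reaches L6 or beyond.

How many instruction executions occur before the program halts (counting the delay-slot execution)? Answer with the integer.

5

PC=0  ori   r1, r2, 2        | r0=0 r1=11 r2=11 r3=3 r4=14 r5=12
PC=1  slti  r2, r5, 8        | r0=0 r1=11 r2=0 r3=3 r4=14 r5=12
PC=2  bne  r3, r2, L5        | r0=0 r1=11 r2=0 r3=3 r4=14 r5=12  [TAKEN]
PC=3  xor  r3, r1, r4        | r0=0 r1=11 r2=0 r3=5 r4=14 r5=12
PC=5  xori  r3, r5, 11       | r0=0 r1=11 r2=0 r3=7 r4=14 r5=12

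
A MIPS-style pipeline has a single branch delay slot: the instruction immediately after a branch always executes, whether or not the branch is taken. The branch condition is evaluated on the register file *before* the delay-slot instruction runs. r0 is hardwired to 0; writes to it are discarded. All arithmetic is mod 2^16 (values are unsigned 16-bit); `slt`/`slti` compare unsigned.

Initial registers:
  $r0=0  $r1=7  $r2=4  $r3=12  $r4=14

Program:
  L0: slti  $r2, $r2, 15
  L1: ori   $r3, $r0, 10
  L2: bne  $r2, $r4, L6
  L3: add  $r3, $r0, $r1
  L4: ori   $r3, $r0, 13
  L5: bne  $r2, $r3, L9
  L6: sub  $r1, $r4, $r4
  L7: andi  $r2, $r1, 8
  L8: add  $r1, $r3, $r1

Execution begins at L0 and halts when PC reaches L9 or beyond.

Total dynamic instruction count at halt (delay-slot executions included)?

PC=0  slti  $r2, $r2, 15     | $r0=0 $r1=7 $r2=1 $r3=12 $r4=14
PC=1  ori   $r3, $r0, 10     | $r0=0 $r1=7 $r2=1 $r3=10 $r4=14
PC=2  bne  $r2, $r4, L6      | $r0=0 $r1=7 $r2=1 $r3=10 $r4=14  [TAKEN]
PC=3  add  $r3, $r0, $r1     | $r0=0 $r1=7 $r2=1 $r3=7 $r4=14
PC=6  sub  $r1, $r4, $r4     | $r0=0 $r1=0 $r2=1 $r3=7 $r4=14
PC=7  andi  $r2, $r1, 8      | $r0=0 $r1=0 $r2=0 $r3=7 $r4=14
PC=8  add  $r1, $r3, $r1     | $r0=0 $r1=7 $r2=0 $r3=7 $r4=14

7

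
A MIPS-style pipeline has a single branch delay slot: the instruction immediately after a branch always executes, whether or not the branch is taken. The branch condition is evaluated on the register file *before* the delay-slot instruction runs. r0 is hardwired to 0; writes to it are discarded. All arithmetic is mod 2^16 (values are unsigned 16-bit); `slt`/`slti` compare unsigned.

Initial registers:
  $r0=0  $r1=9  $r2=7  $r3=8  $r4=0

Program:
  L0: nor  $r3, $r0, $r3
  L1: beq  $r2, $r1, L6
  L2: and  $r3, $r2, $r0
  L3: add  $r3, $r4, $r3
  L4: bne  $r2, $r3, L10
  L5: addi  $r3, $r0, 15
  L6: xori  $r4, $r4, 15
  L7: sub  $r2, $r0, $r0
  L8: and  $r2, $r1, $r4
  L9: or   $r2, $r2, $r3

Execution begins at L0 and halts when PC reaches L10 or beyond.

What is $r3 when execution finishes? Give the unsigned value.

15

  step pc=0: nor  $r3, $r0, $r3  regs=(0,9,7,65527,0)
  step pc=1: beq  $r2, $r1, L6  cond=F  regs=(0,9,7,65527,0)
  step pc=2: and  $r3, $r2, $r0  regs=(0,9,7,0,0)
  step pc=3: add  $r3, $r4, $r3  regs=(0,9,7,0,0)
  step pc=4: bne  $r2, $r3, L10  cond=T  regs=(0,9,7,0,0)
  step pc=5: addi  $r3, $r0, 15  regs=(0,9,7,15,0)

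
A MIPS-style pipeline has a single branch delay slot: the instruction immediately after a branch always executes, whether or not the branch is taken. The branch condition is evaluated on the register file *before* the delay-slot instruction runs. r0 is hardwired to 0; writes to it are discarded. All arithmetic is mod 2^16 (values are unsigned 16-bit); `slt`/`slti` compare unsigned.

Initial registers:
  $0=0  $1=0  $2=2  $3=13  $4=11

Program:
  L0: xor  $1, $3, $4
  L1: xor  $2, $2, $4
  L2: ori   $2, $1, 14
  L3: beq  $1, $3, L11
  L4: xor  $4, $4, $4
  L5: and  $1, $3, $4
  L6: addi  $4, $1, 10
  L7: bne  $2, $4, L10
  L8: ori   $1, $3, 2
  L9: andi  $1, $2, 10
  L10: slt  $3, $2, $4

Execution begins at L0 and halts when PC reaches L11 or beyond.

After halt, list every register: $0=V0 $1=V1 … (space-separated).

$0=0 $1=15 $2=14 $3=0 $4=10

#0 xor  $1, $3, $4 ; 0/6/2/13/11
#1 xor  $2, $2, $4 ; 0/6/9/13/11
#2 ori   $2, $1, 14 ; 0/6/14/13/11
#3 beq  $1, $3, L11 ; 0/6/14/13/11 ; →fallthru
#4 xor  $4, $4, $4 ; 0/6/14/13/0
#5 and  $1, $3, $4 ; 0/0/14/13/0
#6 addi  $4, $1, 10 ; 0/0/14/13/10
#7 bne  $2, $4, L10 ; 0/0/14/13/10 ; →target
#8 ori   $1, $3, 2 ; 0/15/14/13/10
#10 slt  $3, $2, $4 ; 0/15/14/0/10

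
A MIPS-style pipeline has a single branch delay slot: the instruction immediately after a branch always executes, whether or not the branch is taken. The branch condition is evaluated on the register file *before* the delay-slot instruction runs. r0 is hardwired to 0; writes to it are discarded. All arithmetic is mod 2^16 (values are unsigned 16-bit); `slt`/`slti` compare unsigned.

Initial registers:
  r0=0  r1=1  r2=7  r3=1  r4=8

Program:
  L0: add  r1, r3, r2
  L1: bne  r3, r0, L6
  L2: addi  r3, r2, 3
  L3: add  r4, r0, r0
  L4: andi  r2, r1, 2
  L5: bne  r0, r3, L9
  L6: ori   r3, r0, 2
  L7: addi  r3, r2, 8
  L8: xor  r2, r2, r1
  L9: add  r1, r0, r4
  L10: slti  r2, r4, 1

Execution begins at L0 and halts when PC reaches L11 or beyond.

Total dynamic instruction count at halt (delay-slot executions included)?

[0] add  r1, r3, r2  →  {r0:0, r1:8, r2:7, r3:1, r4:8}
[1] bne  r3, r0, L6  →  {r0:0, r1:8, r2:7, r3:1, r4:8}  ⟨branch taken⟩
[2] addi  r3, r2, 3  →  {r0:0, r1:8, r2:7, r3:10, r4:8}
[6] ori   r3, r0, 2  →  {r0:0, r1:8, r2:7, r3:2, r4:8}
[7] addi  r3, r2, 8  →  {r0:0, r1:8, r2:7, r3:15, r4:8}
[8] xor  r2, r2, r1  →  {r0:0, r1:8, r2:15, r3:15, r4:8}
[9] add  r1, r0, r4  →  {r0:0, r1:8, r2:15, r3:15, r4:8}
[10] slti  r2, r4, 1  →  {r0:0, r1:8, r2:0, r3:15, r4:8}

8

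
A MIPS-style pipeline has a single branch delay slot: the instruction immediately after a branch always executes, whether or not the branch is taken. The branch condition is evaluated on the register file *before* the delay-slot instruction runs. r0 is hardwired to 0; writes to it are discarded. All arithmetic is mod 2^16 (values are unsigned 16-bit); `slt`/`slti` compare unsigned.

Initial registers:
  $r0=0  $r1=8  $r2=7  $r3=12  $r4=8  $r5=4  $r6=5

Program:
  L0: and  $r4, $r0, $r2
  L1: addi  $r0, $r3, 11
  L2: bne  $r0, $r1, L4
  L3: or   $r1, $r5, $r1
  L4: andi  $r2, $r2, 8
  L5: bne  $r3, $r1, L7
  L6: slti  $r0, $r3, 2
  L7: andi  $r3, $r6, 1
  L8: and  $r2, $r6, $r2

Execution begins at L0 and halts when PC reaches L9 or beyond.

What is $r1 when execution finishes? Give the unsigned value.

[0] and  $r4, $r0, $r2  →  {$r0:0, $r1:8, $r2:7, $r3:12, $r4:0, $r5:4, $r6:5}
[1] addi  $r0, $r3, 11  →  {$r0:0, $r1:8, $r2:7, $r3:12, $r4:0, $r5:4, $r6:5}
[2] bne  $r0, $r1, L4  →  {$r0:0, $r1:8, $r2:7, $r3:12, $r4:0, $r5:4, $r6:5}  ⟨branch taken⟩
[3] or   $r1, $r5, $r1  →  {$r0:0, $r1:12, $r2:7, $r3:12, $r4:0, $r5:4, $r6:5}
[4] andi  $r2, $r2, 8  →  {$r0:0, $r1:12, $r2:0, $r3:12, $r4:0, $r5:4, $r6:5}
[5] bne  $r3, $r1, L7  →  {$r0:0, $r1:12, $r2:0, $r3:12, $r4:0, $r5:4, $r6:5}  ⟨branch fallthrough⟩
[6] slti  $r0, $r3, 2  →  {$r0:0, $r1:12, $r2:0, $r3:12, $r4:0, $r5:4, $r6:5}
[7] andi  $r3, $r6, 1  →  {$r0:0, $r1:12, $r2:0, $r3:1, $r4:0, $r5:4, $r6:5}
[8] and  $r2, $r6, $r2  →  {$r0:0, $r1:12, $r2:0, $r3:1, $r4:0, $r5:4, $r6:5}

12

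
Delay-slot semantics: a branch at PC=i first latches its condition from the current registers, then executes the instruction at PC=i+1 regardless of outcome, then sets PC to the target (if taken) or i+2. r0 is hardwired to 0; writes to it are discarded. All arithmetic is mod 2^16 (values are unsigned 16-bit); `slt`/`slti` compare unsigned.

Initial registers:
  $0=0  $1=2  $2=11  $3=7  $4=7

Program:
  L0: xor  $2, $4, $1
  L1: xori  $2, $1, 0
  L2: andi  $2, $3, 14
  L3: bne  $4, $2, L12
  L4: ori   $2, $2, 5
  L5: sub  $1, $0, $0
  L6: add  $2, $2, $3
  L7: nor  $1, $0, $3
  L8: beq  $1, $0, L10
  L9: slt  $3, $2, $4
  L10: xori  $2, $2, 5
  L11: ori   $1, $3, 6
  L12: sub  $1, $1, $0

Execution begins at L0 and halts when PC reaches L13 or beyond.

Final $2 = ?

[0] xor  $2, $4, $1  →  {$0:0, $1:2, $2:5, $3:7, $4:7}
[1] xori  $2, $1, 0  →  {$0:0, $1:2, $2:2, $3:7, $4:7}
[2] andi  $2, $3, 14  →  {$0:0, $1:2, $2:6, $3:7, $4:7}
[3] bne  $4, $2, L12  →  {$0:0, $1:2, $2:6, $3:7, $4:7}  ⟨branch taken⟩
[4] ori   $2, $2, 5  →  {$0:0, $1:2, $2:7, $3:7, $4:7}
[12] sub  $1, $1, $0  →  {$0:0, $1:2, $2:7, $3:7, $4:7}

7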